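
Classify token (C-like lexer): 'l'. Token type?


Pattern: letter/underscore followed by alphanumerics, not a keyword
Type: IDENTIFIER


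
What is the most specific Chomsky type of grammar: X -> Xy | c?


Left-linear: every RHS is a terminal or one nonterminal followed by a terminal
Classification: Type 3 (Regular)


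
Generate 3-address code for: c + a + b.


Break into single-operator statements:
t1 = c + a
t2 = t1 + b


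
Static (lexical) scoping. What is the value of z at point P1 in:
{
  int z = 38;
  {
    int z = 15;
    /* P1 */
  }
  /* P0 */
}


z declared in the same block as P1
z = 15


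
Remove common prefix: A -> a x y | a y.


Common prefix: 'a'
Factored: A -> a A', A' -> x y | y


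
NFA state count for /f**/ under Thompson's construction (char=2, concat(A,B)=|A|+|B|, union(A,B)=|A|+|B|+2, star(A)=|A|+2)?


Syntax tree has 1 char leaf(s), 0 union(s), 2 star(s)
chars contribute 1×2 = 2; each union adds +2; each star adds +2
Total: 2 + 0 + 4 = 6 states


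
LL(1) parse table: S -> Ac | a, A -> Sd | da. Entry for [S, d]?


For [S, d]: 'd' ∈ FIRST(Ac)
Entry: S -> Ac


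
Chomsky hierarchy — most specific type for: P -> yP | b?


Right-linear: every RHS is a terminal or a terminal followed by one nonterminal
Classification: Type 3 (Regular)


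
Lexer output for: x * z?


Scan left to right, longest-match per lexeme
Tokens: ID(x), OP(*), ID(z)


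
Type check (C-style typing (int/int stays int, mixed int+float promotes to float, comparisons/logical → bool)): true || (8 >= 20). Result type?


Operand types: bool || bool
Rule: logical operators take bool operands and yield bool
Result type: bool


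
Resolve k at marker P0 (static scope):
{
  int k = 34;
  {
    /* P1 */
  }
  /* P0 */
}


k declared in the same block as P0
k = 34


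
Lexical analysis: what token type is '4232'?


Pattern: digits only
Type: INTEGER_LITERAL


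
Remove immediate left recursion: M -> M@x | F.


Left-recursive alternatives: M@x; non-recursive: F
Introduce M': M -> FM', M' -> @xM' | ε


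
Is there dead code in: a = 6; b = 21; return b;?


a is assigned but never read
Dead: 'a = 6'


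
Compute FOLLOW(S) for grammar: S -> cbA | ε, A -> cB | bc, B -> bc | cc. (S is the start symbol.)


$ ∈ FOLLOW(S). For each A -> αBβ: add FIRST(β)\{ε} to FOLLOW(B); if β nullable, add FOLLOW(A).
FOLLOW(S) = {$}


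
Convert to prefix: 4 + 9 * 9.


'*' binds tighter: tree is (+ 4 (* 9 9))
Prefix: + 4 * 9 9


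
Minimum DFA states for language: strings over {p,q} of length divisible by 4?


Track length mod 4: states 0..3, accept at 0
Minimal DFA: 4 states


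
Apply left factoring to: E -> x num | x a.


Common prefix: 'x'
Factored: E -> x E', E' -> num | a


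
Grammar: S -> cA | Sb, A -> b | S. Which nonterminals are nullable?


A nonterminal is nullable iff some alternative derives ε (directly, or every symbol in it is nullable)
Nullable: {}


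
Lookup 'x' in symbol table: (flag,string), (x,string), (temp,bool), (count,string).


Lookup 'x' → type string


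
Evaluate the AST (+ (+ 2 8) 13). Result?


Evaluate inner: (+ 2 8) = 10
Evaluate root: (+ 10 13) = 23
Result: 23


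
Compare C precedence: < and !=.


'<' is relational (level 7); '!=' is equality (level 6)
Higher level binds tighter
'<' has higher precedence than '!='


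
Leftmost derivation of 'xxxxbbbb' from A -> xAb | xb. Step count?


Derivation: A => xAb => xxAbb => xxxAbbb => xxxxbbbb
Steps: 4


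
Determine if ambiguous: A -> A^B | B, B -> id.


precedence layered via separate nonterminal B: deterministic
Unambiguous


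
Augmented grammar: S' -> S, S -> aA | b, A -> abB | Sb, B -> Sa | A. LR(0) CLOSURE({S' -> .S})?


Start: S' -> .S
For each item with dot before a nonterminal B, add B -> .γ for every B-production
Closure: [S' -> .S, S -> .aA, S -> .b]


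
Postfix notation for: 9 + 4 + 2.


Left to right (same or higher precedence on left)
Postfix: 9 4 + 2 +


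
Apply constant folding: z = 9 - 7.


9 - 7 = 2 at compile time
Optimized: z = 2


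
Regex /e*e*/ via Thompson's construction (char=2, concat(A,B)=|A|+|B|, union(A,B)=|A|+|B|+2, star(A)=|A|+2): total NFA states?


Syntax tree has 2 char leaf(s), 0 union(s), 2 star(s)
chars contribute 2×2 = 4; each union adds +2; each star adds +2
Total: 4 + 0 + 4 = 8 states


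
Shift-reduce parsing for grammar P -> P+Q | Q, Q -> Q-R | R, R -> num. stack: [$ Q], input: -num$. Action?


shift '-' to continue Q -> Q-R
Action: shift


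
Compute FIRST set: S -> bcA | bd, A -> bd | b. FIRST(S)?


Per alternative of S: FIRST(bcA) = {b}; FIRST(bd) = {b}
FIRST(S) = {b}


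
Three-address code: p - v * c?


Break into single-operator statements:
t1 = v * c
t2 = p - t1


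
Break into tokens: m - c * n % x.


Scan left to right, longest-match per lexeme
Tokens: ID(m), OP(-), ID(c), OP(*), ID(n), OP(%), ID(x)


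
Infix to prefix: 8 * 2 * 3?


left-to-right (same/higher precedence on left): tree is (* (* 8 2) 3)
Prefix: * * 8 2 3


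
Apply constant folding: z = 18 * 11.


18 * 11 = 198 at compile time
Optimized: z = 198


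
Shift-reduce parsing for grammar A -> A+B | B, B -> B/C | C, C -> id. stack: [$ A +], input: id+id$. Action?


no handle ('A+' is not any RHS); shift 'id'
Action: shift


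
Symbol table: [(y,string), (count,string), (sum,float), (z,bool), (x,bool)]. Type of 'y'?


Lookup 'y' → type string


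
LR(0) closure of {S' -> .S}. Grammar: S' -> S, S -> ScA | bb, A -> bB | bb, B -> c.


Start: S' -> .S
For each item with dot before a nonterminal B, add B -> .γ for every B-production
Closure: [S' -> .S, S -> .ScA, S -> .bb]


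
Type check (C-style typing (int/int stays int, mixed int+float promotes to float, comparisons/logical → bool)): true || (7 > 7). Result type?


Operand types: bool || bool
Rule: logical operators take bool operands and yield bool
Result type: bool


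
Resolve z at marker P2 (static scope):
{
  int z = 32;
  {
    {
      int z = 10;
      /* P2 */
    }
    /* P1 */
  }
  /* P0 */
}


z declared in the same block as P2
z = 10


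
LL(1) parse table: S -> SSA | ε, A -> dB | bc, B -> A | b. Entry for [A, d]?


For [A, d]: 'd' ∈ FIRST(dB)
Entry: A -> dB


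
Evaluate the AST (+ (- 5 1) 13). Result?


Evaluate inner: (- 5 1) = 4
Evaluate root: (+ 4 13) = 17
Result: 17


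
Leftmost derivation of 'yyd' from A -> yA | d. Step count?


Derivation: A => yA => yyA => yyd
Steps: 3


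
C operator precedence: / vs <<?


'/' is multiplicative (level 10); '<<' is shift (level 8)
Higher level binds tighter
'/' has higher precedence than '<<'


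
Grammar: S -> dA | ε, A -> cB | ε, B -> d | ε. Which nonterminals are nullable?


A nonterminal is nullable iff some alternative derives ε (directly, or every symbol in it is nullable)
Nullable: {A, B, S}


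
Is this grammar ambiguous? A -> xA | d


right-linear, alternatives start with distinct terminals 'x' vs 'd': unique leftmost derivation
Unambiguous


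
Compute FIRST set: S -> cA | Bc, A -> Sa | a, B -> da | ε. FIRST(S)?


Per alternative of S: FIRST(cA) = {c}; FIRST(Bc) = {c, d}
FIRST(S) = {c, d}


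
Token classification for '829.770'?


Pattern: digits with a decimal point
Type: FLOAT_LITERAL


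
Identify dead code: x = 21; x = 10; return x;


first assignment to x is overwritten before any read
Dead: 'x = 21'


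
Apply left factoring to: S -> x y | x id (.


Common prefix: 'x'
Factored: S -> x S', S' -> y | id (


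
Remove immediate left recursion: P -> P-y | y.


Left-recursive alternatives: P-y; non-recursive: y
Introduce P': P -> yP', P' -> -yP' | ε


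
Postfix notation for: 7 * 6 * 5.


Left to right (same or higher precedence on left)
Postfix: 7 6 * 5 *


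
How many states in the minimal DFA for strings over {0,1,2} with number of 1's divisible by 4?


Track (count of 1) mod 4: states 0..3, accept at 0
Minimal DFA: 4 states


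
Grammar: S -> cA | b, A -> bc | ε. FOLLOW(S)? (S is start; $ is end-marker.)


$ ∈ FOLLOW(S). For each A -> αBβ: add FIRST(β)\{ε} to FOLLOW(B); if β nullable, add FOLLOW(A).
FOLLOW(S) = {$}


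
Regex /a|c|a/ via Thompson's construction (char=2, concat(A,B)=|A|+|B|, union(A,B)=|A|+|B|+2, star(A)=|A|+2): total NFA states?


Syntax tree has 3 char leaf(s), 2 union(s), 0 star(s)
chars contribute 3×2 = 6; each union adds +2; each star adds +2
Total: 6 + 4 + 0 = 10 states


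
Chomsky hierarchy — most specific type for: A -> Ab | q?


Left-linear: every RHS is a terminal or one nonterminal followed by a terminal
Classification: Type 3 (Regular)


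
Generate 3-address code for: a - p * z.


Break into single-operator statements:
t1 = p * z
t2 = a - t1


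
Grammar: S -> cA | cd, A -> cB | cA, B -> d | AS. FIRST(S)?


Per alternative of S: FIRST(cA) = {c}; FIRST(cd) = {c}
FIRST(S) = {c}


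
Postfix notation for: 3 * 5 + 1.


Left to right (same or higher precedence on left)
Postfix: 3 5 * 1 +


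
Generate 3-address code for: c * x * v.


Break into single-operator statements:
t1 = c * x
t2 = t1 * v


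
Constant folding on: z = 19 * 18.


19 * 18 = 342 at compile time
Optimized: z = 342


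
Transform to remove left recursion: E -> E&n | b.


Left-recursive alternatives: E&n; non-recursive: b
Introduce E': E -> bE', E' -> &nE' | ε


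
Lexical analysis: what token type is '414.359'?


Pattern: digits with a decimal point
Type: FLOAT_LITERAL


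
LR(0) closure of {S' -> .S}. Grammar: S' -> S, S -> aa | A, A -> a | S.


Start: S' -> .S
For each item with dot before a nonterminal B, add B -> .γ for every B-production
Closure: [S' -> .S, S -> .aa, S -> .A, A -> .a, A -> .S]


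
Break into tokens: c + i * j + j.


Scan left to right, longest-match per lexeme
Tokens: ID(c), OP(+), ID(i), OP(*), ID(j), OP(+), ID(j)


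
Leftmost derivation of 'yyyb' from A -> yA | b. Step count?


Derivation: A => yA => yyA => yyyA => yyyb
Steps: 4


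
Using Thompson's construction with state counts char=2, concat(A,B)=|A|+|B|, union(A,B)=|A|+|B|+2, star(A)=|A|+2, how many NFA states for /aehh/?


Syntax tree has 4 char leaf(s), 0 union(s), 0 star(s)
chars contribute 4×2 = 8; each union adds +2; each star adds +2
Total: 8 + 0 + 0 = 8 states


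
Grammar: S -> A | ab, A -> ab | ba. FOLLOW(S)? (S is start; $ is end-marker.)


$ ∈ FOLLOW(S). For each A -> αBβ: add FIRST(β)\{ε} to FOLLOW(B); if β nullable, add FOLLOW(A).
FOLLOW(S) = {$}


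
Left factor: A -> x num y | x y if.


Common prefix: 'x'
Factored: A -> x A', A' -> num y | y if


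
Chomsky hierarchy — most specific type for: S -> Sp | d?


Left-linear: every RHS is a terminal or one nonterminal followed by a terminal
Classification: Type 3 (Regular)


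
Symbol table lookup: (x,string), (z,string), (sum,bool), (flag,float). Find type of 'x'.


Lookup 'x' → type string


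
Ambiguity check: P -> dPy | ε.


balanced d^n…y^n: each string has a unique parse
Unambiguous


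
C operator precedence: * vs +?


'*' is multiplicative (level 10); '+' is additive (level 9)
Higher level binds tighter
'*' has higher precedence than '+'


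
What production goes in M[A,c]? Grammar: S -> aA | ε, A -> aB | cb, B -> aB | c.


For [A, c]: 'c' ∈ FIRST(cb)
Entry: A -> cb


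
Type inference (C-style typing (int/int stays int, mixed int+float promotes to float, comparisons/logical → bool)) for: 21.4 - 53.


Operand types: float - int
Rule: mixed int/float promotes to float; int/int stays int
Result type: float


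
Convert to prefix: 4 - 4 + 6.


left-to-right (same/higher precedence on left): tree is (+ (- 4 4) 6)
Prefix: + - 4 4 6


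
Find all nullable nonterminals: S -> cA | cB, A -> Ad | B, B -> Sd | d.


A nonterminal is nullable iff some alternative derives ε (directly, or every symbol in it is nullable)
Nullable: {}


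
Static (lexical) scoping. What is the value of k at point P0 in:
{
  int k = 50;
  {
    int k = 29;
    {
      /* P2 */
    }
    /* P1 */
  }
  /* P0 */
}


k declared in the same block as P0
k = 50


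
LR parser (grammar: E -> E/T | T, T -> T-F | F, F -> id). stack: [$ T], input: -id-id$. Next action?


shift '-' to continue T -> T-F
Action: shift


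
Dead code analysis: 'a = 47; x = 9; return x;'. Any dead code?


a is assigned but never read
Dead: 'a = 47'


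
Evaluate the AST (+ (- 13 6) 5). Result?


Evaluate inner: (- 13 6) = 7
Evaluate root: (+ 7 5) = 12
Result: 12


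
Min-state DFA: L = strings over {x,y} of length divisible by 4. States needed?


Track length mod 4: states 0..3, accept at 0
Minimal DFA: 4 states


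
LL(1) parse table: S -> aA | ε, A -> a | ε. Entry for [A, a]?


For [A, a]: 'a' ∈ FIRST(a)
Entry: A -> a


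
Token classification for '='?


Pattern: operator symbol
Type: OPERATOR


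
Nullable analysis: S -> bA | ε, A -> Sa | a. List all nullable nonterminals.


A nonterminal is nullable iff some alternative derives ε (directly, or every symbol in it is nullable)
Nullable: {S}


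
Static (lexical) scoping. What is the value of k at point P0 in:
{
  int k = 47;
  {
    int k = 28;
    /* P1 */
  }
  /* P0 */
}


k declared in the same block as P0
k = 47


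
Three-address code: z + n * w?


Break into single-operator statements:
t1 = n * w
t2 = z + t1


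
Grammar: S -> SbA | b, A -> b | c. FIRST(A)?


Per alternative of A: FIRST(b) = {b}; FIRST(c) = {c}
FIRST(A) = {b, c}


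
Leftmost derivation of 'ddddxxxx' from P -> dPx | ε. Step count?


Derivation: P => dPx => ddPxx => dddPxxx => ddddPxxxx => ddddxxxx
Steps: 5


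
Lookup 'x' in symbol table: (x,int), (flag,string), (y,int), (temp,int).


Lookup 'x' → type int


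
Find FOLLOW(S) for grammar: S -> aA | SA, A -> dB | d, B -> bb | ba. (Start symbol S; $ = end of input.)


$ ∈ FOLLOW(S). For each A -> αBβ: add FIRST(β)\{ε} to FOLLOW(B); if β nullable, add FOLLOW(A).
FOLLOW(S) = {$, d}


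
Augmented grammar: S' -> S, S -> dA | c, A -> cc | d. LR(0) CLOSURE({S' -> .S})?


Start: S' -> .S
For each item with dot before a nonterminal B, add B -> .γ for every B-production
Closure: [S' -> .S, S -> .dA, S -> .c]


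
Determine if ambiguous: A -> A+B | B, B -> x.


precedence layered via separate nonterminal B: deterministic
Unambiguous


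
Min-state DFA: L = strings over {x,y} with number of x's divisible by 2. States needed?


Track (count of x) mod 2: states 0..1, accept at 0
Minimal DFA: 2 states


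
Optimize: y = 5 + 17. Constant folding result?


5 + 17 = 22 at compile time
Optimized: y = 22


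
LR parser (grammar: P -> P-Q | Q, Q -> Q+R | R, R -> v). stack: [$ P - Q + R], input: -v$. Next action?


handle 'Q+R' on top
Action: reduce (Q -> Q+R)


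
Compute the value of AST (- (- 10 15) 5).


Evaluate inner: (- 10 15) = -5
Evaluate root: (- -5 5) = -10
Result: -10


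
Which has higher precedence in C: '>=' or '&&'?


'>=' is relational (level 7); '&&' is logical AND (level 2)
Higher level binds tighter
'>=' has higher precedence than '&&'


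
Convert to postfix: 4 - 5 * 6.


* has higher precedence, evaluate 5*6 first
Postfix: 4 5 6 * -


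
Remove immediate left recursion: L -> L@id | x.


Left-recursive alternatives: L@id; non-recursive: x
Introduce L': L -> xL', L' -> @idL' | ε


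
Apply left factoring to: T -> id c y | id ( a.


Common prefix: 'id'
Factored: T -> id T', T' -> c y | ( a


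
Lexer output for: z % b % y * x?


Scan left to right, longest-match per lexeme
Tokens: ID(z), OP(%), ID(b), OP(%), ID(y), OP(*), ID(x)


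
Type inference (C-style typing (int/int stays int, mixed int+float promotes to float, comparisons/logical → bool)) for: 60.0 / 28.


Operand types: float / int
Rule: mixed int/float promotes to float; int/int stays int
Result type: float


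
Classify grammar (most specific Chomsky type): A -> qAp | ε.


Single nonterminal LHS, but q^n p^n is not regular
Classification: Type 2 (Context-Free)


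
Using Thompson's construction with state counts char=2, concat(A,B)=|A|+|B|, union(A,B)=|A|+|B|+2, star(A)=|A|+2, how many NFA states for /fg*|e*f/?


Syntax tree has 4 char leaf(s), 1 union(s), 2 star(s)
chars contribute 4×2 = 8; each union adds +2; each star adds +2
Total: 8 + 2 + 4 = 14 states


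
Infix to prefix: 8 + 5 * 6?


'*' binds tighter: tree is (+ 8 (* 5 6))
Prefix: + 8 * 5 6


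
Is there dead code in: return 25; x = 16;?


statement follows a return and is unreachable
Dead: 'x = 16'


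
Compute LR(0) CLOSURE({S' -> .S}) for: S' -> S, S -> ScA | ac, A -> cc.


Start: S' -> .S
For each item with dot before a nonterminal B, add B -> .γ for every B-production
Closure: [S' -> .S, S -> .ScA, S -> .ac]


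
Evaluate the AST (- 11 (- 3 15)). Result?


Evaluate inner: (- 3 15) = -12
Evaluate root: (- 11 -12) = 23
Result: 23


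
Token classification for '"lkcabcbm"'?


Pattern: double-quoted sequence
Type: STRING_LITERAL


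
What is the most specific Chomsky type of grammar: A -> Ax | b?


Left-linear: every RHS is a terminal or one nonterminal followed by a terminal
Classification: Type 3 (Regular)


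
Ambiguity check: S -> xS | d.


right-linear, alternatives start with distinct terminals 'x' vs 'd': unique leftmost derivation
Unambiguous


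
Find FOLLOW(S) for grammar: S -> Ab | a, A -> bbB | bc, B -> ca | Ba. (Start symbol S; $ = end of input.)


$ ∈ FOLLOW(S). For each A -> αBβ: add FIRST(β)\{ε} to FOLLOW(B); if β nullable, add FOLLOW(A).
FOLLOW(S) = {$}


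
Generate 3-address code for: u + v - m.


Break into single-operator statements:
t1 = u + v
t2 = t1 - m


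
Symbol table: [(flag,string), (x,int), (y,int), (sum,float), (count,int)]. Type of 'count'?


Lookup 'count' → type int


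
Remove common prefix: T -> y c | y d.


Common prefix: 'y'
Factored: T -> y T', T' -> c | d


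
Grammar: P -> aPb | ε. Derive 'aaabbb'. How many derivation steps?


Derivation: P => aPb => aaPbb => aaaPbbb => aaabbb
Steps: 4


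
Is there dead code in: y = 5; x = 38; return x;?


y is assigned but never read
Dead: 'y = 5'


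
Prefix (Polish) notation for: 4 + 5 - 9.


left-to-right (same/higher precedence on left): tree is (- (+ 4 5) 9)
Prefix: - + 4 5 9


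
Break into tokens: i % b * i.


Scan left to right, longest-match per lexeme
Tokens: ID(i), OP(%), ID(b), OP(*), ID(i)


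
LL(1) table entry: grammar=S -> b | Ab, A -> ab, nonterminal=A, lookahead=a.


For [A, a]: 'a' ∈ FIRST(ab)
Entry: A -> ab


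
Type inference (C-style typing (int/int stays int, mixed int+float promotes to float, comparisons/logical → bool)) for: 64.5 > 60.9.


Operand types: float > float
Rule: comparison yields bool
Result type: bool


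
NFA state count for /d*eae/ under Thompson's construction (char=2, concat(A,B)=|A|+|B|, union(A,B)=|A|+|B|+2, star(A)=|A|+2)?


Syntax tree has 4 char leaf(s), 0 union(s), 1 star(s)
chars contribute 4×2 = 8; each union adds +2; each star adds +2
Total: 8 + 0 + 2 = 10 states


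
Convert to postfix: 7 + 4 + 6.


Left to right (same or higher precedence on left)
Postfix: 7 4 + 6 +


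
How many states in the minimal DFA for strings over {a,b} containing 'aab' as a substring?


KMP-style automaton: 3 progress states + 1 absorbing accept = 4
Minimal DFA: 4 states


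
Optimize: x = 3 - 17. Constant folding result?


3 - 17 = -14 at compile time
Optimized: x = -14


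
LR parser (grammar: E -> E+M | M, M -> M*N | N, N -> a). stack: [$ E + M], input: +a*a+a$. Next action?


handle 'E+M' on top; lookahead ∈ FOLLOW(E) = {+, $}
Action: reduce (E -> E+M)


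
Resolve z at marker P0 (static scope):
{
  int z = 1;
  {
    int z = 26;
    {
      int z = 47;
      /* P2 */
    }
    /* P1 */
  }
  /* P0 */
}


z declared in the same block as P0
z = 1


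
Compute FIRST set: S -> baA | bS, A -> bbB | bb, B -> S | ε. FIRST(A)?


Per alternative of A: FIRST(bbB) = {b}; FIRST(bb) = {b}
FIRST(A) = {b}


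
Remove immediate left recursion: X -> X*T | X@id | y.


Left-recursive alternatives: X*T, X@id; non-recursive: y
Introduce X': X -> yX', X' -> *TX' | @idX' | ε


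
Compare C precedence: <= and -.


'-' is additive (level 9); '<=' is relational (level 7)
Higher level binds tighter
'-' has higher precedence than '<='


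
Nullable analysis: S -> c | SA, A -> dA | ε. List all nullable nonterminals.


A nonterminal is nullable iff some alternative derives ε (directly, or every symbol in it is nullable)
Nullable: {A}


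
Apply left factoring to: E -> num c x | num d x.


Common prefix: 'num'
Factored: E -> num E', E' -> c x | d x


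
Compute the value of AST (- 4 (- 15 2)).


Evaluate inner: (- 15 2) = 13
Evaluate root: (- 4 13) = -9
Result: -9


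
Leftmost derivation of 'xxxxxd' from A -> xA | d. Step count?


Derivation: A => xA => xxA => xxxA => xxxxA => xxxxxA => xxxxxd
Steps: 6


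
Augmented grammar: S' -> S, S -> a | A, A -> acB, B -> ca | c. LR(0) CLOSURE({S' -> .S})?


Start: S' -> .S
For each item with dot before a nonterminal B, add B -> .γ for every B-production
Closure: [S' -> .S, S -> .a, S -> .A, A -> .acB]


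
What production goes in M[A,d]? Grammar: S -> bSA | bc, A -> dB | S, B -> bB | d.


For [A, d]: 'd' ∈ FIRST(dB)
Entry: A -> dB


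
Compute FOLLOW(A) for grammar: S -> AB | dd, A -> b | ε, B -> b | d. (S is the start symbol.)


$ ∈ FOLLOW(S). For each A -> αBβ: add FIRST(β)\{ε} to FOLLOW(B); if β nullable, add FOLLOW(A).
FOLLOW(A) = {b, d}


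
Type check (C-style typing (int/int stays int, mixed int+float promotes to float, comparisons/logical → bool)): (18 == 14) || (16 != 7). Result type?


Operand types: bool || bool
Rule: logical operators take bool operands and yield bool
Result type: bool


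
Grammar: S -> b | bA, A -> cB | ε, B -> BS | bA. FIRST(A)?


Per alternative of A: FIRST(cB) = {c}; FIRST(ε) = {ε}
FIRST(A) = {c, ε}


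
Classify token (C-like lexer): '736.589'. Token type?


Pattern: digits with a decimal point
Type: FLOAT_LITERAL


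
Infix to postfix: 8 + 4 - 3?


Left to right (same or higher precedence on left)
Postfix: 8 4 + 3 -


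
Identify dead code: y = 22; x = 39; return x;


y is assigned but never read
Dead: 'y = 22'


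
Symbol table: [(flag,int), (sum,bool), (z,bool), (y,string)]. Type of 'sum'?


Lookup 'sum' → type bool


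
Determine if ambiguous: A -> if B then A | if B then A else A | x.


dangling else: 'if B then if B then x else x' parses two ways
Ambiguous


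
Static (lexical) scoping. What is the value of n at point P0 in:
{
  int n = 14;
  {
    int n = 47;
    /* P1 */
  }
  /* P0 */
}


n declared in the same block as P0
n = 14


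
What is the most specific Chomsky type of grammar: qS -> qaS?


LHS has context (more than one symbol) and |LHS| ≤ |RHS|
Classification: Type 1 (Context-Sensitive)


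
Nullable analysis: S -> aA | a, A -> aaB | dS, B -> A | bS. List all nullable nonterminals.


A nonterminal is nullable iff some alternative derives ε (directly, or every symbol in it is nullable)
Nullable: {}


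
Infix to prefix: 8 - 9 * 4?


'*' binds tighter: tree is (- 8 (* 9 4))
Prefix: - 8 * 9 4


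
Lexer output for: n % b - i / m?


Scan left to right, longest-match per lexeme
Tokens: ID(n), OP(%), ID(b), OP(-), ID(i), OP(/), ID(m)


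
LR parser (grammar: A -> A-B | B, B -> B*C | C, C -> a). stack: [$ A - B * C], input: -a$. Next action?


handle 'B*C' on top
Action: reduce (B -> B*C)


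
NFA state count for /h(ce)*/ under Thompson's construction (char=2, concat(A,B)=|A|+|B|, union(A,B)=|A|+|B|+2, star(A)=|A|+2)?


Syntax tree has 3 char leaf(s), 0 union(s), 1 star(s)
chars contribute 3×2 = 6; each union adds +2; each star adds +2
Total: 6 + 0 + 2 = 8 states


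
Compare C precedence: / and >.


'/' is multiplicative (level 10); '>' is relational (level 7)
Higher level binds tighter
'/' has higher precedence than '>'


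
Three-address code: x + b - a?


Break into single-operator statements:
t1 = x + b
t2 = t1 - a


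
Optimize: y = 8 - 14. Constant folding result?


8 - 14 = -6 at compile time
Optimized: y = -6


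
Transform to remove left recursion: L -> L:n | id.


Left-recursive alternatives: L:n; non-recursive: id
Introduce L': L -> idL', L' -> :nL' | ε


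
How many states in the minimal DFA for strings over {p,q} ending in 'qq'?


Track the longest suffix of input matching a prefix of 'qq': 3 classes (prefixes of length 0..2)
Minimal DFA: 3 states


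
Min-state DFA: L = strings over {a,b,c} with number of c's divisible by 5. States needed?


Track (count of c) mod 5: states 0..4, accept at 0
Minimal DFA: 5 states


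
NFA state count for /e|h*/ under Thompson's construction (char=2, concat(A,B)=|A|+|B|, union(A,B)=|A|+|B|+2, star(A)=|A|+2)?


Syntax tree has 2 char leaf(s), 1 union(s), 1 star(s)
chars contribute 2×2 = 4; each union adds +2; each star adds +2
Total: 4 + 2 + 2 = 8 states


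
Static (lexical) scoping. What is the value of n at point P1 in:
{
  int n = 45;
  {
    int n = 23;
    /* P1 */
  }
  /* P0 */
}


n declared in the same block as P1
n = 23


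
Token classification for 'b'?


Pattern: letter/underscore followed by alphanumerics, not a keyword
Type: IDENTIFIER


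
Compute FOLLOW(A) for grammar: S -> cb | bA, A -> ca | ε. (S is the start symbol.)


$ ∈ FOLLOW(S). For each A -> αBβ: add FIRST(β)\{ε} to FOLLOW(B); if β nullable, add FOLLOW(A).
FOLLOW(A) = {$}


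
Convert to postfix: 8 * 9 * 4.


Left to right (same or higher precedence on left)
Postfix: 8 9 * 4 *


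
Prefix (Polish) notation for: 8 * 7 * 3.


left-to-right (same/higher precedence on left): tree is (* (* 8 7) 3)
Prefix: * * 8 7 3


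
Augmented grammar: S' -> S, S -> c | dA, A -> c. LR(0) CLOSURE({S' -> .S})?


Start: S' -> .S
For each item with dot before a nonterminal B, add B -> .γ for every B-production
Closure: [S' -> .S, S -> .c, S -> .dA]


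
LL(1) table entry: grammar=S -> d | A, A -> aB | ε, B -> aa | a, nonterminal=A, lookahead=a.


For [A, a]: 'a' ∈ FIRST(aB)
Entry: A -> aB


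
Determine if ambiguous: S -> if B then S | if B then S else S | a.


dangling else: 'if B then if B then a else a' parses two ways
Ambiguous


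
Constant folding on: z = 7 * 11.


7 * 11 = 77 at compile time
Optimized: z = 77


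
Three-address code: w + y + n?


Break into single-operator statements:
t1 = w + y
t2 = t1 + n


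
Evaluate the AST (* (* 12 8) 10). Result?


Evaluate inner: (* 12 8) = 96
Evaluate root: (* 96 10) = 960
Result: 960


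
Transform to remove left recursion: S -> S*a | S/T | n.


Left-recursive alternatives: S*a, S/T; non-recursive: n
Introduce S': S -> nS', S' -> *aS' | /TS' | ε


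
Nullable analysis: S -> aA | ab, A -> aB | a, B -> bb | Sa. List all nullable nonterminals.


A nonterminal is nullable iff some alternative derives ε (directly, or every symbol in it is nullable)
Nullable: {}


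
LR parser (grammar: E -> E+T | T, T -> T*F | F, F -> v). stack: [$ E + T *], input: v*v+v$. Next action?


no handle; shift 'v'
Action: shift


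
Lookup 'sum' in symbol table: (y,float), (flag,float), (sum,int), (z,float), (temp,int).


Lookup 'sum' → type int


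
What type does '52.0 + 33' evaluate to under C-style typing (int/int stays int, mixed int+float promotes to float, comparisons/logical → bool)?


Operand types: float + int
Rule: mixed int/float promotes to float; int/int stays int
Result type: float


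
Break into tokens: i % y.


Scan left to right, longest-match per lexeme
Tokens: ID(i), OP(%), ID(y)


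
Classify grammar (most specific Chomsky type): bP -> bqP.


LHS has context (more than one symbol) and |LHS| ≤ |RHS|
Classification: Type 1 (Context-Sensitive)


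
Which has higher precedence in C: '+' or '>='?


'+' is additive (level 9); '>=' is relational (level 7)
Higher level binds tighter
'+' has higher precedence than '>='


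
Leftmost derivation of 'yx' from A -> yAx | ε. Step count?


Derivation: A => yAx => yx
Steps: 2


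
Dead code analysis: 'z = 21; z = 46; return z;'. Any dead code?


first assignment to z is overwritten before any read
Dead: 'z = 21'


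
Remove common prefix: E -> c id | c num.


Common prefix: 'c'
Factored: E -> c E', E' -> id | num


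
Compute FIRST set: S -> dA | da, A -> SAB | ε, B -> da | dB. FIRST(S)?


Per alternative of S: FIRST(dA) = {d}; FIRST(da) = {d}
FIRST(S) = {d}


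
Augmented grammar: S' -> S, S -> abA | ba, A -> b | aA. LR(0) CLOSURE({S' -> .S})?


Start: S' -> .S
For each item with dot before a nonterminal B, add B -> .γ for every B-production
Closure: [S' -> .S, S -> .abA, S -> .ba]


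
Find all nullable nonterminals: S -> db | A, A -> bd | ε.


A nonterminal is nullable iff some alternative derives ε (directly, or every symbol in it is nullable)
Nullable: {A, S}


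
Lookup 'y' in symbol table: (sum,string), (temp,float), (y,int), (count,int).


Lookup 'y' → type int


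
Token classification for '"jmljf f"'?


Pattern: double-quoted sequence
Type: STRING_LITERAL


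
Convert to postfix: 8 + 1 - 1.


Left to right (same or higher precedence on left)
Postfix: 8 1 + 1 -


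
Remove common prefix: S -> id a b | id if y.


Common prefix: 'id'
Factored: S -> id S', S' -> a b | if y


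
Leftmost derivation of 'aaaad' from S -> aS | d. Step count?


Derivation: S => aS => aaS => aaaS => aaaaS => aaaad
Steps: 5


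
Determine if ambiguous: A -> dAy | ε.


balanced d^n…y^n: each string has a unique parse
Unambiguous


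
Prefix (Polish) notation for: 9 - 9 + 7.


left-to-right (same/higher precedence on left): tree is (+ (- 9 9) 7)
Prefix: + - 9 9 7


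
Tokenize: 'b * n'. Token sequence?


Scan left to right, longest-match per lexeme
Tokens: ID(b), OP(*), ID(n)


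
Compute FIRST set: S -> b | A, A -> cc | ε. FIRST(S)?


Per alternative of S: FIRST(b) = {b}; FIRST(A) = {c, ε}
FIRST(S) = {b, c, ε}


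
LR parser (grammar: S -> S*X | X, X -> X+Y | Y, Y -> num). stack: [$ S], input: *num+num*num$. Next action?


shift '*' to continue S -> S*X
Action: shift


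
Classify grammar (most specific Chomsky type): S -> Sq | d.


Left-linear: every RHS is a terminal or one nonterminal followed by a terminal
Classification: Type 3 (Regular)


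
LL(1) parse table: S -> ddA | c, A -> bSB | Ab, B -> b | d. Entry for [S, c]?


For [S, c]: 'c' ∈ FIRST(c)
Entry: S -> c


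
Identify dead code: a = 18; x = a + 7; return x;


a is read by x's definition; x is returned
No dead code


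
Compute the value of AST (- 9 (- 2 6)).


Evaluate inner: (- 2 6) = -4
Evaluate root: (- 9 -4) = 13
Result: 13


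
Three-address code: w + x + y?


Break into single-operator statements:
t1 = w + x
t2 = t1 + y


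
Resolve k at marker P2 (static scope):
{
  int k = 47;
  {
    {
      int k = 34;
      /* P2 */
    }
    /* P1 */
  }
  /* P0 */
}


k declared in the same block as P2
k = 34


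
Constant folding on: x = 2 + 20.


2 + 20 = 22 at compile time
Optimized: x = 22


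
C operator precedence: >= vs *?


'*' is multiplicative (level 10); '>=' is relational (level 7)
Higher level binds tighter
'*' has higher precedence than '>='


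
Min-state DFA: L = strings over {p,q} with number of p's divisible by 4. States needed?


Track (count of p) mod 4: states 0..3, accept at 0
Minimal DFA: 4 states


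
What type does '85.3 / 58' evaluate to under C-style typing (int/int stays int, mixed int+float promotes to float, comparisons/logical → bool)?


Operand types: float / int
Rule: mixed int/float promotes to float; int/int stays int
Result type: float


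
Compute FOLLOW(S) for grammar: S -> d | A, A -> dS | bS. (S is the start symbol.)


$ ∈ FOLLOW(S). For each A -> αBβ: add FIRST(β)\{ε} to FOLLOW(B); if β nullable, add FOLLOW(A).
FOLLOW(S) = {$}


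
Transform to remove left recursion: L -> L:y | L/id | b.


Left-recursive alternatives: L:y, L/id; non-recursive: b
Introduce L': L -> bL', L' -> :yL' | /idL' | ε


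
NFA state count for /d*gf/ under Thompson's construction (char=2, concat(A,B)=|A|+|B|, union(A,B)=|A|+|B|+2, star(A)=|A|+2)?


Syntax tree has 3 char leaf(s), 0 union(s), 1 star(s)
chars contribute 3×2 = 6; each union adds +2; each star adds +2
Total: 6 + 0 + 2 = 8 states


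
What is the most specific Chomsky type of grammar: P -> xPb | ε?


Single nonterminal LHS, but x^n b^n is not regular
Classification: Type 2 (Context-Free)


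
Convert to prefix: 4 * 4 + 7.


left-to-right (same/higher precedence on left): tree is (+ (* 4 4) 7)
Prefix: + * 4 4 7


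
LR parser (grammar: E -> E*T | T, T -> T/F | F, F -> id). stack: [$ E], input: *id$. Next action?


shift '*' to continue E -> E*T
Action: shift


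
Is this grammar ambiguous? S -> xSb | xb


balanced x^n…b^n: each string has a unique parse
Unambiguous


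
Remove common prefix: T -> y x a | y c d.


Common prefix: 'y'
Factored: T -> y T', T' -> x a | c d


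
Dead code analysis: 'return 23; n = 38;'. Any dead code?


statement follows a return and is unreachable
Dead: 'n = 38'


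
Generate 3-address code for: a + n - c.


Break into single-operator statements:
t1 = a + n
t2 = t1 - c


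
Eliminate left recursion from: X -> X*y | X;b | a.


Left-recursive alternatives: X*y, X;b; non-recursive: a
Introduce X': X -> aX', X' -> *yX' | ;bX' | ε


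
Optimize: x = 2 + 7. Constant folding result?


2 + 7 = 9 at compile time
Optimized: x = 9


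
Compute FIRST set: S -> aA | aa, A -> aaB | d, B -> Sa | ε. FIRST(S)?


Per alternative of S: FIRST(aA) = {a}; FIRST(aa) = {a}
FIRST(S) = {a}


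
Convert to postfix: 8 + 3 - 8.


Left to right (same or higher precedence on left)
Postfix: 8 3 + 8 -


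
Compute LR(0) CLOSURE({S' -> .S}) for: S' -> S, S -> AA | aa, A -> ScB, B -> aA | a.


Start: S' -> .S
For each item with dot before a nonterminal B, add B -> .γ for every B-production
Closure: [S' -> .S, S -> .AA, S -> .aa, A -> .ScB]


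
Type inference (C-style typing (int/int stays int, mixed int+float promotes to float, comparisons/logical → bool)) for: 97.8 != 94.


Operand types: float != int
Rule: comparison yields bool
Result type: bool


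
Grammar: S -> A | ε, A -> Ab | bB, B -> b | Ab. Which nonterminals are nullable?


A nonterminal is nullable iff some alternative derives ε (directly, or every symbol in it is nullable)
Nullable: {S}


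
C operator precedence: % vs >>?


'%' is multiplicative (level 10); '>>' is shift (level 8)
Higher level binds tighter
'%' has higher precedence than '>>'


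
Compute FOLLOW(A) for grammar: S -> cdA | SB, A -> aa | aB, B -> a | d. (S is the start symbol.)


$ ∈ FOLLOW(S). For each A -> αBβ: add FIRST(β)\{ε} to FOLLOW(B); if β nullable, add FOLLOW(A).
FOLLOW(A) = {$, a, d}


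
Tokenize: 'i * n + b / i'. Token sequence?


Scan left to right, longest-match per lexeme
Tokens: ID(i), OP(*), ID(n), OP(+), ID(b), OP(/), ID(i)


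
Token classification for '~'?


Pattern: operator symbol
Type: OPERATOR


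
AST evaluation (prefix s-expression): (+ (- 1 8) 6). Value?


Evaluate inner: (- 1 8) = -7
Evaluate root: (+ -7 6) = -1
Result: -1


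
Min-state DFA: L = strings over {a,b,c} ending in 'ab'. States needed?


Track the longest suffix of input matching a prefix of 'ab': 3 classes (prefixes of length 0..2)
Minimal DFA: 3 states


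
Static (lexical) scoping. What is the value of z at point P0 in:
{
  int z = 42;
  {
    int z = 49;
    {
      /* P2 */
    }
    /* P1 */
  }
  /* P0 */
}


z declared in the same block as P0
z = 42


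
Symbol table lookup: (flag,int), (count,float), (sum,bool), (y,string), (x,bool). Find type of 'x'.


Lookup 'x' → type bool


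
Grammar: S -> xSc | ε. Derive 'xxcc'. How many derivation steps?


Derivation: S => xSc => xxScc => xxcc
Steps: 3


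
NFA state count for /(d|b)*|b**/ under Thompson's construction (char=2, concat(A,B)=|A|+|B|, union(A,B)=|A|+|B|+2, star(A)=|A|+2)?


Syntax tree has 3 char leaf(s), 2 union(s), 3 star(s)
chars contribute 3×2 = 6; each union adds +2; each star adds +2
Total: 6 + 4 + 6 = 16 states


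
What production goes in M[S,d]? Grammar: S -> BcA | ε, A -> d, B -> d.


For [S, d]: 'd' ∈ FIRST(BcA)
Entry: S -> BcA


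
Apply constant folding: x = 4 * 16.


4 * 16 = 64 at compile time
Optimized: x = 64


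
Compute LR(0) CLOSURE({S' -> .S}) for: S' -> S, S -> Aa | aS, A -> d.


Start: S' -> .S
For each item with dot before a nonterminal B, add B -> .γ for every B-production
Closure: [S' -> .S, S -> .Aa, S -> .aS, A -> .d]


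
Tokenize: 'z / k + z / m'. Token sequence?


Scan left to right, longest-match per lexeme
Tokens: ID(z), OP(/), ID(k), OP(+), ID(z), OP(/), ID(m)


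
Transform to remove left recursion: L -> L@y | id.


Left-recursive alternatives: L@y; non-recursive: id
Introduce L': L -> idL', L' -> @yL' | ε


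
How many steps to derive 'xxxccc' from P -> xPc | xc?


Derivation: P => xPc => xxPcc => xxxccc
Steps: 3


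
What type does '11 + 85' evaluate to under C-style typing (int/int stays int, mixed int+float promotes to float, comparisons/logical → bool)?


Operand types: int + int
Rule: mixed int/float promotes to float; int/int stays int
Result type: int


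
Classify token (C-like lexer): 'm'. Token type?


Pattern: letter/underscore followed by alphanumerics, not a keyword
Type: IDENTIFIER


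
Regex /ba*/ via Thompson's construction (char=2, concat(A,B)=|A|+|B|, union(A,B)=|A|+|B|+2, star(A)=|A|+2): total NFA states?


Syntax tree has 2 char leaf(s), 0 union(s), 1 star(s)
chars contribute 2×2 = 4; each union adds +2; each star adds +2
Total: 4 + 0 + 2 = 6 states


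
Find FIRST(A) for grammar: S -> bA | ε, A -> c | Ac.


Per alternative of A: FIRST(c) = {c}; FIRST(Ac) = {c}
FIRST(A) = {c}


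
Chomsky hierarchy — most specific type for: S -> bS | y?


Right-linear: every RHS is a terminal or a terminal followed by one nonterminal
Classification: Type 3 (Regular)


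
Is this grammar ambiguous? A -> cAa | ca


balanced c^n…a^n: each string has a unique parse
Unambiguous


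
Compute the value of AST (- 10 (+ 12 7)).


Evaluate inner: (+ 12 7) = 19
Evaluate root: (- 10 19) = -9
Result: -9


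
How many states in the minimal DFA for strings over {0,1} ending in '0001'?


Track the longest suffix of input matching a prefix of '0001': 5 classes (prefixes of length 0..4)
Minimal DFA: 5 states


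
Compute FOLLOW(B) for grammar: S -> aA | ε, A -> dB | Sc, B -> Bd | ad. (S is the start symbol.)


$ ∈ FOLLOW(S). For each A -> αBβ: add FIRST(β)\{ε} to FOLLOW(B); if β nullable, add FOLLOW(A).
FOLLOW(B) = {$, c, d}
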